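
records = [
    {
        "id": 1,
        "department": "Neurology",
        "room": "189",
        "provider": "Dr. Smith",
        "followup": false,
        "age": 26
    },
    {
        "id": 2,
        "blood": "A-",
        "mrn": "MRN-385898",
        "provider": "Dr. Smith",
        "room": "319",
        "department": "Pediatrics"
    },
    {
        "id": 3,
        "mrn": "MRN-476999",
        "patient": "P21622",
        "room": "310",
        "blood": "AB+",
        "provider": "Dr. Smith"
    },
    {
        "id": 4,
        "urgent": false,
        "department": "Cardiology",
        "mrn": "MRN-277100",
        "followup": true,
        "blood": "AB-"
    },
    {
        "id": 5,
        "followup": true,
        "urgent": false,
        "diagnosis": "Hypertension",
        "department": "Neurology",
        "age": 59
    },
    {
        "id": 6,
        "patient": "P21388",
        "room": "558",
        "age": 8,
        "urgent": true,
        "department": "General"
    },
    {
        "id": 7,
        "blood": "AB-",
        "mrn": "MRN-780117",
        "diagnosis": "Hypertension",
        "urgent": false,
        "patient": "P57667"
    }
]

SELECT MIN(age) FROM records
8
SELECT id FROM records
[1, 2, 3, 4, 5, 6, 7]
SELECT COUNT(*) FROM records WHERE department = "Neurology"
2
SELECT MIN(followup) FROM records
False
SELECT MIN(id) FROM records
1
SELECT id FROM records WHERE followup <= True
[1, 4, 5]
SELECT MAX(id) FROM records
7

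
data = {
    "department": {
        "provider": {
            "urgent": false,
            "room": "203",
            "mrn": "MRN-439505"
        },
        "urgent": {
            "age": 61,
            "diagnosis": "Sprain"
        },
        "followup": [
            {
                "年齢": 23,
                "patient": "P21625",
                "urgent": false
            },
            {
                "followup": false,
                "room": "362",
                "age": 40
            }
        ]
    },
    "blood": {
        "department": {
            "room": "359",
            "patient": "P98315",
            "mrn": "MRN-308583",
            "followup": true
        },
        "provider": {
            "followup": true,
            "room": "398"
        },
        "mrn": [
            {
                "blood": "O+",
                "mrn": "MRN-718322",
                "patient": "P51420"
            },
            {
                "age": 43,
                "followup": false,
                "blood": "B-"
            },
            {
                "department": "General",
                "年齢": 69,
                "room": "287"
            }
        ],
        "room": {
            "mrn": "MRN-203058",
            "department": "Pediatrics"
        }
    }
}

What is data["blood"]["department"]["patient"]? "P98315"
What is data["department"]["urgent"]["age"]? 61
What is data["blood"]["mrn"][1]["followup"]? False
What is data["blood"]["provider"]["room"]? "398"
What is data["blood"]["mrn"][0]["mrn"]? "MRN-718322"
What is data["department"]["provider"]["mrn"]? "MRN-439505"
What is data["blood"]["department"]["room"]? "359"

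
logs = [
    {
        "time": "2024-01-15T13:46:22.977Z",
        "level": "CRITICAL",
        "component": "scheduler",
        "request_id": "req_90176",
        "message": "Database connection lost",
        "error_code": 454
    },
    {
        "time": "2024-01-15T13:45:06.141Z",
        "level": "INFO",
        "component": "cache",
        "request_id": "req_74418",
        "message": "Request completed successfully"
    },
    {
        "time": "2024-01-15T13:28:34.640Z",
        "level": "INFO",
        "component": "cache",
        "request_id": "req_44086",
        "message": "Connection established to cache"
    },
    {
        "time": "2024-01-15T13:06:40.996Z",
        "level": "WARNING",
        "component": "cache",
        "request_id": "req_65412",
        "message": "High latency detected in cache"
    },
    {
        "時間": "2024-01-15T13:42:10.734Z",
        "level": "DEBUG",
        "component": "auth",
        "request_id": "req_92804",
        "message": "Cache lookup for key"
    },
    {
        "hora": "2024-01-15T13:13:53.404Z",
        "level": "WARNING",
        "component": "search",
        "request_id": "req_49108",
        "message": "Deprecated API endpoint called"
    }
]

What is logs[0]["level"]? "CRITICAL"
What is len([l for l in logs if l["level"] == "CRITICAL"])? 1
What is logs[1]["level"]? "INFO"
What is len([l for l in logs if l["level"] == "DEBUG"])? 1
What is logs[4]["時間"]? "2024-01-15T13:42:10.734Z"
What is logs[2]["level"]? "INFO"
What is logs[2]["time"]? "2024-01-15T13:28:34.640Z"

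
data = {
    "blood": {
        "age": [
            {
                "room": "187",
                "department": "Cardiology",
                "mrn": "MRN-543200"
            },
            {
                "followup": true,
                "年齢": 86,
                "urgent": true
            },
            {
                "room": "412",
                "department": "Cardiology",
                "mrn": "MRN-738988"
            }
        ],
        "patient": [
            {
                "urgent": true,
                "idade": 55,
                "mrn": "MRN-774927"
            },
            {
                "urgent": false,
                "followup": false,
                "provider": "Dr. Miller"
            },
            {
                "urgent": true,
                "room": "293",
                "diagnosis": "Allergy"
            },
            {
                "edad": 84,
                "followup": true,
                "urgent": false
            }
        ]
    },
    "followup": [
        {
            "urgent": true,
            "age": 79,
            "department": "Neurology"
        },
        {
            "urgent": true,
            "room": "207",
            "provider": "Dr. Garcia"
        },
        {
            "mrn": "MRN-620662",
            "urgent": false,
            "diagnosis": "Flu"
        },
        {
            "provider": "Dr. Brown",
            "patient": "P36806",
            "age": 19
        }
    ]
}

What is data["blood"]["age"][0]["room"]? "187"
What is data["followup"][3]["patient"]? "P36806"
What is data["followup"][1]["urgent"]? True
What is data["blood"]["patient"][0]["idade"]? 55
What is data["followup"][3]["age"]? 19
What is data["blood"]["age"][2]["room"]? "412"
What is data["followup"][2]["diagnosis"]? "Flu"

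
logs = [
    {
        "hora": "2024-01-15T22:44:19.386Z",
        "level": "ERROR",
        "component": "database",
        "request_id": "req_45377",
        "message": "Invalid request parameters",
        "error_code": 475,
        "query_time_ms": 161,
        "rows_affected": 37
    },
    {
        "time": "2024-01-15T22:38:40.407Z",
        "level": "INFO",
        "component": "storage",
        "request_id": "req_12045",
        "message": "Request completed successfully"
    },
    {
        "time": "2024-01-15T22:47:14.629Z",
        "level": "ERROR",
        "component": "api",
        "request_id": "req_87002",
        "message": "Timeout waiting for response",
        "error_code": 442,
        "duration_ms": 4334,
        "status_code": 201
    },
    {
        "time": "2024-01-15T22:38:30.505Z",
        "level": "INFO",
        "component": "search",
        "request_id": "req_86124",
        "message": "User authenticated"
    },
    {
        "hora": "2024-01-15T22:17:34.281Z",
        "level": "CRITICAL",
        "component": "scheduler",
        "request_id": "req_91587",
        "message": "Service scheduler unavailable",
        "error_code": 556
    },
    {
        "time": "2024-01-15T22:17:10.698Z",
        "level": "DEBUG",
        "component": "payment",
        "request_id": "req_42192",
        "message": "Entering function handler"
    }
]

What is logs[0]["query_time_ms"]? 161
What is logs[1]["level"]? "INFO"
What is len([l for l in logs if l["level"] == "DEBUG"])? 1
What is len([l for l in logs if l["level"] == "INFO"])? 2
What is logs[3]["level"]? "INFO"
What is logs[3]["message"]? "User authenticated"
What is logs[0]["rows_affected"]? 37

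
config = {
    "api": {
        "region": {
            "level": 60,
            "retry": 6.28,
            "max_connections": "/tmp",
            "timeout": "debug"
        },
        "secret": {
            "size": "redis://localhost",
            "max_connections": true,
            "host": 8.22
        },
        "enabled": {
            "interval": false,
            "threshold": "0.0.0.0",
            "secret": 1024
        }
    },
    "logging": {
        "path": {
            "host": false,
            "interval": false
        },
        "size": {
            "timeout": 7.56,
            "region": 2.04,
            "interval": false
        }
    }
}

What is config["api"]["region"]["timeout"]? "debug"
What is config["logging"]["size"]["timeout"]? 7.56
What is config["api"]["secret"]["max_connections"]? True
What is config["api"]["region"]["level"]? 60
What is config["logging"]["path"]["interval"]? False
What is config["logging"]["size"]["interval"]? False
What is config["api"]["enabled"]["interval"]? False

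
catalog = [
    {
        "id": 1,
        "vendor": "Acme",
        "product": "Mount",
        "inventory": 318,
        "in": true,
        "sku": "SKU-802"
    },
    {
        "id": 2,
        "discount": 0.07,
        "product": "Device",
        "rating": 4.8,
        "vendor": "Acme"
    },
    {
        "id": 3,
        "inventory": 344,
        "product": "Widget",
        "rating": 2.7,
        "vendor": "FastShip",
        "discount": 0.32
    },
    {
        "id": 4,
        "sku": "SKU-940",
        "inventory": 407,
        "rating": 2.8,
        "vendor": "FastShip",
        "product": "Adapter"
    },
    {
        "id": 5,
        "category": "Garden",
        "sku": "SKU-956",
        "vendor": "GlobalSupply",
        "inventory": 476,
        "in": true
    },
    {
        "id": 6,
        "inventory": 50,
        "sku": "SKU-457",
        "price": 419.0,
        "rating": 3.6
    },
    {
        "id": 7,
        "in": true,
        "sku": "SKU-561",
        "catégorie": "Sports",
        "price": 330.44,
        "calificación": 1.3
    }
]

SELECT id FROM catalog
[1, 2, 3, 4, 5, 6, 7]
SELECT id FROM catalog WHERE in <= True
[1, 5, 7]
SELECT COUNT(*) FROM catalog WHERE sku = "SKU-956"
1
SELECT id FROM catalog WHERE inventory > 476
[]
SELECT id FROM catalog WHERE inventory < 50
[]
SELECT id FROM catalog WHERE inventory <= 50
[6]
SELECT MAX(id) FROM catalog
7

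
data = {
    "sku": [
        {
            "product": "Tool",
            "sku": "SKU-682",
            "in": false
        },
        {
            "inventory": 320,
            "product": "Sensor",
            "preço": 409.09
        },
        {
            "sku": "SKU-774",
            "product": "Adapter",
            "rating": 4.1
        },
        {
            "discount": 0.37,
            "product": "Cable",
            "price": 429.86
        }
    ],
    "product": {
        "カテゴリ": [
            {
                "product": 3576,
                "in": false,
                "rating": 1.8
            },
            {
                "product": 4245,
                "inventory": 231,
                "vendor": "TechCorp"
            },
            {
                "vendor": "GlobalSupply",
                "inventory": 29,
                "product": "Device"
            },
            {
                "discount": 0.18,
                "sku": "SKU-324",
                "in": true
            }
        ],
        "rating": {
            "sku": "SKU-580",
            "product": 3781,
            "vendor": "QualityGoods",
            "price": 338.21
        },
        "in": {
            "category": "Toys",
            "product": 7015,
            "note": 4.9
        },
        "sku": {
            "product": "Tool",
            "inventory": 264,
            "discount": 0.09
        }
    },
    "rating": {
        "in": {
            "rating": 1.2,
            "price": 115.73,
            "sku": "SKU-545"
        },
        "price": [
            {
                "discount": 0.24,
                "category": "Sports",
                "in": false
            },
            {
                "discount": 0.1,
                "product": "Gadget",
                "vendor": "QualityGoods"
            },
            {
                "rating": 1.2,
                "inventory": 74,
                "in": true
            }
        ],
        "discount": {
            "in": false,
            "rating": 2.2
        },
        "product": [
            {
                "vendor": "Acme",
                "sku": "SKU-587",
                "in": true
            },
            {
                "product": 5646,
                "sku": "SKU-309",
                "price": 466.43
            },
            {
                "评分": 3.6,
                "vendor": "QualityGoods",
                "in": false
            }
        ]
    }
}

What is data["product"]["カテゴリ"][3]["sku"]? "SKU-324"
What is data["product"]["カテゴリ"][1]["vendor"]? "TechCorp"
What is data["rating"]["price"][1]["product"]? "Gadget"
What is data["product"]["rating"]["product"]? 3781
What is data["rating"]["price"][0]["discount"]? 0.24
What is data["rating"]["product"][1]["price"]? 466.43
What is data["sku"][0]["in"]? False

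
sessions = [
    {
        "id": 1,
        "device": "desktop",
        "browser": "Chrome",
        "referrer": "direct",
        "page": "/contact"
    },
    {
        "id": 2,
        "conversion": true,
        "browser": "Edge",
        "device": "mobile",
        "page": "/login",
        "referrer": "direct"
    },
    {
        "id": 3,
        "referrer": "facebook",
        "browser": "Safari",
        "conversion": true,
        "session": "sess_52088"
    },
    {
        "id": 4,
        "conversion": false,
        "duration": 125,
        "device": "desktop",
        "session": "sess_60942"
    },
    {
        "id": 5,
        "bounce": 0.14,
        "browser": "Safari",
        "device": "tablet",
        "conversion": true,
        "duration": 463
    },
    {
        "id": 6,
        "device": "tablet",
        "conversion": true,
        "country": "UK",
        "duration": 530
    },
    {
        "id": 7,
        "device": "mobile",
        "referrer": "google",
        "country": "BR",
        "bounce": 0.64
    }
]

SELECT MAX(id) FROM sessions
7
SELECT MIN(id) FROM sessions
1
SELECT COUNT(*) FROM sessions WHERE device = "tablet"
2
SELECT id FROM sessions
[1, 2, 3, 4, 5, 6, 7]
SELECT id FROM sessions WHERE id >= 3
[3, 4, 5, 6, 7]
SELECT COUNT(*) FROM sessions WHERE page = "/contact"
1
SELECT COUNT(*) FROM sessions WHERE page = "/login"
1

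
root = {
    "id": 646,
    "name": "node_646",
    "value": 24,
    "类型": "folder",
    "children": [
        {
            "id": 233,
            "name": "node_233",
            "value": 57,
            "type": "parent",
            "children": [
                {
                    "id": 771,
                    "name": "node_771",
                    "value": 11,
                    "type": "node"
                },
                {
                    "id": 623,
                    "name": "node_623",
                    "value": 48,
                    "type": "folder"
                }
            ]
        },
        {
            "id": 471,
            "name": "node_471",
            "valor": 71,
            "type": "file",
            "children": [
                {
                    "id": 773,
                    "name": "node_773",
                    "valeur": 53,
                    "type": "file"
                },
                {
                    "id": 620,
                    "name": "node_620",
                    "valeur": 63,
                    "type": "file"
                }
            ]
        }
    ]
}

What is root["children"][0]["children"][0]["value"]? 11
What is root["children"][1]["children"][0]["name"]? "node_773"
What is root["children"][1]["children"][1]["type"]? "file"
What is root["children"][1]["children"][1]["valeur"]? 63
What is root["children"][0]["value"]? 57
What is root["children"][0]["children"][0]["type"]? "node"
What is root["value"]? 24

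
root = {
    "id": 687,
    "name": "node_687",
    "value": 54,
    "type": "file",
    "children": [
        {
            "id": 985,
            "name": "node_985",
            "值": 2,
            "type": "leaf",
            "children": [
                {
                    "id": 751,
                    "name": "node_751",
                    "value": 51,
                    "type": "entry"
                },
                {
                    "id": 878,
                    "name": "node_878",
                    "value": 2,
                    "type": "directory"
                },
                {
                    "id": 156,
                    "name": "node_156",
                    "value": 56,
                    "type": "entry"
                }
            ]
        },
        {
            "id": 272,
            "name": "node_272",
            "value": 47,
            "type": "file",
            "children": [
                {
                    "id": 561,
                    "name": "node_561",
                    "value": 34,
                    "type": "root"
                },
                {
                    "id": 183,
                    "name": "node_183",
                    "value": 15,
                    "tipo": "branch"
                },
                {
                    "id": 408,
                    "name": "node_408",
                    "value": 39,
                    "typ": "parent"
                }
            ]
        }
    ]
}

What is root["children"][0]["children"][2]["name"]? "node_156"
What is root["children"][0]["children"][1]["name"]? "node_878"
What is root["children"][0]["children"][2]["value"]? 56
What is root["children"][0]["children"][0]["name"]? "node_751"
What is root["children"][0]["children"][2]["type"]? "entry"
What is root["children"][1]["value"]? 47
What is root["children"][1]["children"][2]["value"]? 39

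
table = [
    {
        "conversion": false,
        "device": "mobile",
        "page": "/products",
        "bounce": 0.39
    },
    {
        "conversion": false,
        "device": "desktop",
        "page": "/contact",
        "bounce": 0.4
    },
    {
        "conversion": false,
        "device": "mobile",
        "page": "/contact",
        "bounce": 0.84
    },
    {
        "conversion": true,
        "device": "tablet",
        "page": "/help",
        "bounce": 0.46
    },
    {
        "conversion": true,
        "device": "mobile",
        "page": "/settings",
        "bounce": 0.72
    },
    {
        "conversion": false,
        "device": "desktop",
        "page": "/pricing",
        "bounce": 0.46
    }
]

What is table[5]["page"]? "/pricing"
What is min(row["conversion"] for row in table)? False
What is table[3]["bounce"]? 0.46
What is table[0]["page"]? "/products"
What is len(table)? 6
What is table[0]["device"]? "mobile"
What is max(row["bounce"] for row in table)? 0.84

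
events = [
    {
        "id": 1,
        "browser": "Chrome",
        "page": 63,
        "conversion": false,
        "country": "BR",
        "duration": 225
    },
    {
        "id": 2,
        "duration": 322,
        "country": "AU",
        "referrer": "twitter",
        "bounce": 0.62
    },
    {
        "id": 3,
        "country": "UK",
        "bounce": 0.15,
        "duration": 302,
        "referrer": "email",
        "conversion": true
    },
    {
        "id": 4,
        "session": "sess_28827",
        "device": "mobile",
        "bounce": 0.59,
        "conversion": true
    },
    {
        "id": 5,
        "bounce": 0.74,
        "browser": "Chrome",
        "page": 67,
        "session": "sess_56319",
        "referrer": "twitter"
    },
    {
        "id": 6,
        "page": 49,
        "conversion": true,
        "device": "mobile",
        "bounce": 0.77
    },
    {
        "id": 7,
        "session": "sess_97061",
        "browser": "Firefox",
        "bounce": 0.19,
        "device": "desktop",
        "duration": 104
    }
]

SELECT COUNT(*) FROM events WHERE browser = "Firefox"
1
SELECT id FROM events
[1, 2, 3, 4, 5, 6, 7]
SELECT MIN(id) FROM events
1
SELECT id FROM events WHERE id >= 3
[3, 4, 5, 6, 7]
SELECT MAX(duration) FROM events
322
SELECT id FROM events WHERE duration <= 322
[1, 2, 3, 7]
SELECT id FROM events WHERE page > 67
[]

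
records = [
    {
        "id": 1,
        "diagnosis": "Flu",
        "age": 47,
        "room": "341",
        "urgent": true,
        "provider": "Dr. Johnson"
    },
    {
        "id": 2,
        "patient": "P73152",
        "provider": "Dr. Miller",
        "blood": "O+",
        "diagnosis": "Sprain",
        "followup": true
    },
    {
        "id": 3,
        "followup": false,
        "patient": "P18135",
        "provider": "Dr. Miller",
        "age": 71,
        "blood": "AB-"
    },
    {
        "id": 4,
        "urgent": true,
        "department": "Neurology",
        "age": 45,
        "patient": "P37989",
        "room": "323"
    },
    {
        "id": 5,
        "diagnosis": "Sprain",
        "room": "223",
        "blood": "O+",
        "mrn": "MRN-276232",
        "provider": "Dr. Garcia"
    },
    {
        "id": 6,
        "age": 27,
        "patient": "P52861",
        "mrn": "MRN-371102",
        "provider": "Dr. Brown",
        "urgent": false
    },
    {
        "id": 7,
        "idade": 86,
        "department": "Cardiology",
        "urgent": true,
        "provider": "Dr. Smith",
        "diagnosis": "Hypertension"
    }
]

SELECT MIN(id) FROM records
1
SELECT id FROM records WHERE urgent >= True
[1, 4, 7]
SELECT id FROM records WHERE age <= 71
[1, 3, 4, 6]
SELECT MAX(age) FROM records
71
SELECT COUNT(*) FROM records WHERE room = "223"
1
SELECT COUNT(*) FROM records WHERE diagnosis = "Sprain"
2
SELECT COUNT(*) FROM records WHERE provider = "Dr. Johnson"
1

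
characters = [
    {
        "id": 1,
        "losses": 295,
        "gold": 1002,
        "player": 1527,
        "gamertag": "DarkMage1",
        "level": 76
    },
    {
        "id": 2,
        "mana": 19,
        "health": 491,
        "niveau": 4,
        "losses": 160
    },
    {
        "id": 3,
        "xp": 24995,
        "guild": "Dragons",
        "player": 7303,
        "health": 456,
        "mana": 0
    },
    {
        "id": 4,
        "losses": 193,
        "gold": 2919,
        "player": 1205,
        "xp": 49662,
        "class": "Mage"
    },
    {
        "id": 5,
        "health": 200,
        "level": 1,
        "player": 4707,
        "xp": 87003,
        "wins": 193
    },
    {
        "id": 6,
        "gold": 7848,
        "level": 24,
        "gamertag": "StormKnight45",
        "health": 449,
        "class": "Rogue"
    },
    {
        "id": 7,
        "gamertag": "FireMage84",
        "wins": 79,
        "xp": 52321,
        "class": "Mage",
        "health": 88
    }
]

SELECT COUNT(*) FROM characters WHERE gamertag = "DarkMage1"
1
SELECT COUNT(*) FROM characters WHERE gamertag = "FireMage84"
1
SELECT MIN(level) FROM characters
1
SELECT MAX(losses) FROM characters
295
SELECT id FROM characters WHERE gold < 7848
[1, 4]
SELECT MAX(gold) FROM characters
7848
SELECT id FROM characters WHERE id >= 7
[7]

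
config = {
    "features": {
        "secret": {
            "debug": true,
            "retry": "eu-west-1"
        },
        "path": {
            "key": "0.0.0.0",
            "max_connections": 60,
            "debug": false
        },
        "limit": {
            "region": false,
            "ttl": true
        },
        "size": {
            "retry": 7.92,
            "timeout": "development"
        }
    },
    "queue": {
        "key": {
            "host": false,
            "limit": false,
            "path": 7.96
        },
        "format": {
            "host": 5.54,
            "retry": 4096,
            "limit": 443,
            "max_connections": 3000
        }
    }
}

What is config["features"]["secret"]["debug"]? True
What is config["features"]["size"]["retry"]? 7.92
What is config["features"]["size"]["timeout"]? "development"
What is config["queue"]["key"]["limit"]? False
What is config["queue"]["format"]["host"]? 5.54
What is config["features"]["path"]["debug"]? False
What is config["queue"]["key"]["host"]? False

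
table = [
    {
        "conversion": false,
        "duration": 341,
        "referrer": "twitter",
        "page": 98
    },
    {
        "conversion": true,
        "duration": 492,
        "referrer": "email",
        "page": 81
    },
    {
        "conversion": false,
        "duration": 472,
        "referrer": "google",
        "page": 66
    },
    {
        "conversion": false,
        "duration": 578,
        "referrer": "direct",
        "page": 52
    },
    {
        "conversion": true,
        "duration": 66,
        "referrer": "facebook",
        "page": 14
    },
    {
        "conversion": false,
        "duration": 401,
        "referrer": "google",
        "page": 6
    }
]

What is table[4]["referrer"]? "facebook"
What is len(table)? 6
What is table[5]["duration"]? 401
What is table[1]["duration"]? 492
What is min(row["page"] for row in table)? 6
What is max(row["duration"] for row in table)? 578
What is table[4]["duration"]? 66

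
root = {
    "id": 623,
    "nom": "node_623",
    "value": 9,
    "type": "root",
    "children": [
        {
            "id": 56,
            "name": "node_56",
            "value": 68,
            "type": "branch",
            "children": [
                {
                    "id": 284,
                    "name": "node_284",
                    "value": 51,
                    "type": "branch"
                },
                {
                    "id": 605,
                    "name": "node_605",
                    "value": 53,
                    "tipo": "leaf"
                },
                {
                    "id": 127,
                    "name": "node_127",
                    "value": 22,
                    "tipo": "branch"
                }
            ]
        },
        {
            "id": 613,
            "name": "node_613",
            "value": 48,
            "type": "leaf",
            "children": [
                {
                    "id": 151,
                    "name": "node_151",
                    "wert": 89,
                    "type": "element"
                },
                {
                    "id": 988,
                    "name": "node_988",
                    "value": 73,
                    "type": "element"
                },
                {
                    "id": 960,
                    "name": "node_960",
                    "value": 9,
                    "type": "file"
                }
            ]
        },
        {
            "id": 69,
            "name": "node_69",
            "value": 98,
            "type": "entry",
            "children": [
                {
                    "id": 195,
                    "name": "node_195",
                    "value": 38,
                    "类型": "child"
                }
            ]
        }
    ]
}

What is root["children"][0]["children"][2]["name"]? "node_127"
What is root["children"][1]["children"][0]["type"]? "element"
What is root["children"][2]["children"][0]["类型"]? "child"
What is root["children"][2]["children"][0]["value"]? 38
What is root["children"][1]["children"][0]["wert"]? 89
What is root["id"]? 623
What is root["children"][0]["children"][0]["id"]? 284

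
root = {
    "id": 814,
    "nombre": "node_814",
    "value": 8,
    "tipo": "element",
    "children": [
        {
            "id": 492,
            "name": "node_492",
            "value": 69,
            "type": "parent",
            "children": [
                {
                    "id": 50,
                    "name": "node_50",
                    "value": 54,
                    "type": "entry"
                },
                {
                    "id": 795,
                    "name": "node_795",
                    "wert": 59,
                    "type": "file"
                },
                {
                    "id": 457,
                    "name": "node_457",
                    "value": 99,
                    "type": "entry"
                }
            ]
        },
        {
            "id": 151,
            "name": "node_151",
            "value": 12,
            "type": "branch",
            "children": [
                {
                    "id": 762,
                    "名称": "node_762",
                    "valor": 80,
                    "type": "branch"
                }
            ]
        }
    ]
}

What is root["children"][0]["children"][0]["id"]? 50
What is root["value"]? 8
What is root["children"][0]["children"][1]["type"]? "file"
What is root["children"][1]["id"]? 151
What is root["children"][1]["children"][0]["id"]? 762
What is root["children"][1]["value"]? 12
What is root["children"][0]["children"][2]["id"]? 457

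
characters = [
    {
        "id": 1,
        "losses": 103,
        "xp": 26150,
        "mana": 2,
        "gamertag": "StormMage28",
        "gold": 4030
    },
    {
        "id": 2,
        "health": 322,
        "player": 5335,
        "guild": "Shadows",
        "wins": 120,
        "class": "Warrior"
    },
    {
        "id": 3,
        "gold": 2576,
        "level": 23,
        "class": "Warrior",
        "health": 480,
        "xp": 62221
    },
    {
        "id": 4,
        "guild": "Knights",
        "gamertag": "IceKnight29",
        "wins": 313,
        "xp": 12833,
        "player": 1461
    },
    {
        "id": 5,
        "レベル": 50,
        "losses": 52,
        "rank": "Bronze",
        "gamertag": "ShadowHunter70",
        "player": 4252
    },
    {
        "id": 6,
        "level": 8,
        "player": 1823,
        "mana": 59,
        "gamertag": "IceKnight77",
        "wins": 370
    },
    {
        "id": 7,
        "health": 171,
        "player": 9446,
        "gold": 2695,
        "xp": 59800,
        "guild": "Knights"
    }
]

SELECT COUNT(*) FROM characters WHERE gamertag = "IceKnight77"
1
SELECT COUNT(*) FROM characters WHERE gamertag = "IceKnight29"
1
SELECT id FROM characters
[1, 2, 3, 4, 5, 6, 7]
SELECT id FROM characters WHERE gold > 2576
[1, 7]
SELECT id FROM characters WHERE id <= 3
[1, 2, 3]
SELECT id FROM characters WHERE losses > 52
[1]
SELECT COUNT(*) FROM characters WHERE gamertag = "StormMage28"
1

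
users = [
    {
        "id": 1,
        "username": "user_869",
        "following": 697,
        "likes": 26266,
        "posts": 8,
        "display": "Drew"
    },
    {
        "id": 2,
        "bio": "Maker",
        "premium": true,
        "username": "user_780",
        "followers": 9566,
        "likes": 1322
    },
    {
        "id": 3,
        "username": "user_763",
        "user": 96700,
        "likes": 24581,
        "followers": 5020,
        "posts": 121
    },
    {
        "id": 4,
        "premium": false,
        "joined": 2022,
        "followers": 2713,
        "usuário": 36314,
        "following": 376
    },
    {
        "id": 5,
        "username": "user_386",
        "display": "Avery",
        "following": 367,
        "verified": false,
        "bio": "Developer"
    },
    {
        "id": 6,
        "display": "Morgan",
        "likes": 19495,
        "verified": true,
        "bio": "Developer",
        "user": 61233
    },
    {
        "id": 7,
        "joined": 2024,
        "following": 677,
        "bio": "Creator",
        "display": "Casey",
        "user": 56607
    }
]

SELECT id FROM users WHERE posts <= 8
[1]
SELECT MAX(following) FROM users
697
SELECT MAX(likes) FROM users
26266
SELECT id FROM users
[1, 2, 3, 4, 5, 6, 7]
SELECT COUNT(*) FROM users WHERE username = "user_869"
1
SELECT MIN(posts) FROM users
8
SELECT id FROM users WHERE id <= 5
[1, 2, 3, 4, 5]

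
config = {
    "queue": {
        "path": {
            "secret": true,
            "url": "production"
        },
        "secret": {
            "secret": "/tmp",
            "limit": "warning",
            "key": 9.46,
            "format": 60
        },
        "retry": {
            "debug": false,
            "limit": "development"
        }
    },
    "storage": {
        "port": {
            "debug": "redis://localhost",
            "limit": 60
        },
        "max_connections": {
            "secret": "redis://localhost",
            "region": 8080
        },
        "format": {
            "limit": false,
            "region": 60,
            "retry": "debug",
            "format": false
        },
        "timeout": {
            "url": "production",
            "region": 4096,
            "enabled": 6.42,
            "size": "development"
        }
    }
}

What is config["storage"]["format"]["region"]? 60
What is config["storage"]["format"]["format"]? False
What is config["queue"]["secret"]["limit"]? "warning"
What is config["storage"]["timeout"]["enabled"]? 6.42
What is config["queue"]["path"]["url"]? "production"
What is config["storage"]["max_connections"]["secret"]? "redis://localhost"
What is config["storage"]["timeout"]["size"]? "development"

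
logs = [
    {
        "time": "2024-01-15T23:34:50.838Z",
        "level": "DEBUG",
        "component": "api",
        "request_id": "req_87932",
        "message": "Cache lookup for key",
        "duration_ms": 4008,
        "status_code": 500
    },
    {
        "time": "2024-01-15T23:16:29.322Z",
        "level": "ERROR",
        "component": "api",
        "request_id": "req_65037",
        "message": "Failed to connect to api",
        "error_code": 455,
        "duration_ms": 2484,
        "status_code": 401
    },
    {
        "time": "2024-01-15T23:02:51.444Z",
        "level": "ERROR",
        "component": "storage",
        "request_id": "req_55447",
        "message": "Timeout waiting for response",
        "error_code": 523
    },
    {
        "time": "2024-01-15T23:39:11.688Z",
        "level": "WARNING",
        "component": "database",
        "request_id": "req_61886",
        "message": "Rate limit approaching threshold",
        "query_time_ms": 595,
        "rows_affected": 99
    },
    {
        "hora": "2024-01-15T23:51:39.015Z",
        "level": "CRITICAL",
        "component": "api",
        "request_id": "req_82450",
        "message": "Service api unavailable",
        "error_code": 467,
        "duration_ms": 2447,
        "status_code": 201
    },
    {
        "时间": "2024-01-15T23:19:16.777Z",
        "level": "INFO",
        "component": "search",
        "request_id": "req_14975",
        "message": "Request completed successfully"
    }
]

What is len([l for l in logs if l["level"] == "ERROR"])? 2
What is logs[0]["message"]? "Cache lookup for key"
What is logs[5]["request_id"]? "req_14975"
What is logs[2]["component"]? "storage"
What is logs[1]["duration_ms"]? 2484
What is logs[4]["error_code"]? 467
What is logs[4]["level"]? "CRITICAL"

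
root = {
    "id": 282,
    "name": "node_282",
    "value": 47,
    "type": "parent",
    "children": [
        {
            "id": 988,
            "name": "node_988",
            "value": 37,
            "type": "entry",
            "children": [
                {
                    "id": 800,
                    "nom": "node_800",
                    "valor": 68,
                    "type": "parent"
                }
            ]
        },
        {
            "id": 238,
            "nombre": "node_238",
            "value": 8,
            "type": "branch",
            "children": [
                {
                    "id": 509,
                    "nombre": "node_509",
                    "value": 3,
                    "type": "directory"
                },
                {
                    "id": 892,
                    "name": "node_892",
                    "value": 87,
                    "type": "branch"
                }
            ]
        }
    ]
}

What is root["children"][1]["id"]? 238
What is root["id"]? 282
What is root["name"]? "node_282"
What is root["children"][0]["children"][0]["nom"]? "node_800"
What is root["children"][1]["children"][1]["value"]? 87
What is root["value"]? 47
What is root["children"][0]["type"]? "entry"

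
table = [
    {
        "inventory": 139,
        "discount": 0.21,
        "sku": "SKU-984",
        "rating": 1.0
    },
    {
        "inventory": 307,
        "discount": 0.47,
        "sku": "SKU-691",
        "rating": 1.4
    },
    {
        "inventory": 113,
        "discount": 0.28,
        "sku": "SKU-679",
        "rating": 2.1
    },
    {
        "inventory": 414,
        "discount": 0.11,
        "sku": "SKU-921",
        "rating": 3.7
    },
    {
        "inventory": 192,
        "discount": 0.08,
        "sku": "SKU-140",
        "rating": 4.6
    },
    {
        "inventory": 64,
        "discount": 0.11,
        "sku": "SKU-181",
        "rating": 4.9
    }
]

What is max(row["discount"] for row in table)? 0.47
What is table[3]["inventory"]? 414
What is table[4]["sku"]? "SKU-140"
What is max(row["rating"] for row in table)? 4.9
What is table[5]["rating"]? 4.9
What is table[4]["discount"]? 0.08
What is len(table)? 6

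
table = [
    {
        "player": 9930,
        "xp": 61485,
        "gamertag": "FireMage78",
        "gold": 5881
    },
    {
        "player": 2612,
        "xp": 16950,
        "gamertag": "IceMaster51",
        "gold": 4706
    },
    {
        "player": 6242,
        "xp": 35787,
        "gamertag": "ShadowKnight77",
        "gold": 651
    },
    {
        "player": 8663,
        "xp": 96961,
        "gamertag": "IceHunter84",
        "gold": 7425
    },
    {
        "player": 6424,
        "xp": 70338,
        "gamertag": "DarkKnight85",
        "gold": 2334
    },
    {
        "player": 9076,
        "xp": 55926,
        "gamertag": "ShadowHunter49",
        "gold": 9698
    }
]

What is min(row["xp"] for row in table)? 16950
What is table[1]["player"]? 2612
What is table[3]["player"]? 8663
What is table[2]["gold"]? 651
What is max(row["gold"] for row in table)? 9698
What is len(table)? 6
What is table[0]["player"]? 9930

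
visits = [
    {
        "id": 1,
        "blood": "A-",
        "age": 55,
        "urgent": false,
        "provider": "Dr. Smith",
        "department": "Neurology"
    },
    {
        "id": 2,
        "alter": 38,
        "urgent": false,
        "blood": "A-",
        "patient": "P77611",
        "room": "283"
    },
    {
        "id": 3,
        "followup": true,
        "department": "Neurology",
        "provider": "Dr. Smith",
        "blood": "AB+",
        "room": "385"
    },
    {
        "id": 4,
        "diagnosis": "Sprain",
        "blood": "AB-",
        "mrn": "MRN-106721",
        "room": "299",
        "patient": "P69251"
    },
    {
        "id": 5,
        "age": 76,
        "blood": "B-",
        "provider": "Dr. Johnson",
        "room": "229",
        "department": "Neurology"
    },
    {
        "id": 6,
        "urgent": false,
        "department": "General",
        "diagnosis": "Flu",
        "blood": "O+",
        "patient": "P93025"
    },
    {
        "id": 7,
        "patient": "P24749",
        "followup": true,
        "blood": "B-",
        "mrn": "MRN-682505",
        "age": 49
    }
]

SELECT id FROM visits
[1, 2, 3, 4, 5, 6, 7]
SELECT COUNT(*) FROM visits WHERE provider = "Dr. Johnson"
1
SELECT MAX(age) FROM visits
76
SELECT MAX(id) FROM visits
7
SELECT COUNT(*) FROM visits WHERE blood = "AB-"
1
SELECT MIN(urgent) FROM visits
False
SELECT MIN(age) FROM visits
49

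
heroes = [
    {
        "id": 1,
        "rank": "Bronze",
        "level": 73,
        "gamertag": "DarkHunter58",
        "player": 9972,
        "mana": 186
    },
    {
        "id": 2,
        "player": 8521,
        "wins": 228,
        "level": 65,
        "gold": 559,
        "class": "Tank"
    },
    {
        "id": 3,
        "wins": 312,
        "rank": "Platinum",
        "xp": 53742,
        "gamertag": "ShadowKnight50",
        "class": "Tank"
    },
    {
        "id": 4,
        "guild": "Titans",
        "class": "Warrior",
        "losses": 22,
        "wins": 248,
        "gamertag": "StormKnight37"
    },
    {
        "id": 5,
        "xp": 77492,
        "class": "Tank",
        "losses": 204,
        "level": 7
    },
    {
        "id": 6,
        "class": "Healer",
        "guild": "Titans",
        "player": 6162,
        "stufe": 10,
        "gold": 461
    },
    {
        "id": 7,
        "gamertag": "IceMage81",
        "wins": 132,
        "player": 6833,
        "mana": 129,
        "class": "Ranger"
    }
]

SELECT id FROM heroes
[1, 2, 3, 4, 5, 6, 7]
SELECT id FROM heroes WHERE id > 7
[]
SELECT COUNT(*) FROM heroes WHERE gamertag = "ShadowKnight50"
1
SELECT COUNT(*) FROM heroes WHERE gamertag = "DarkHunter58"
1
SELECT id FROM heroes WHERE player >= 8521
[1, 2]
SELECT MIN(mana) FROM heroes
129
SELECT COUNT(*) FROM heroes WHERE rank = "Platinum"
1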